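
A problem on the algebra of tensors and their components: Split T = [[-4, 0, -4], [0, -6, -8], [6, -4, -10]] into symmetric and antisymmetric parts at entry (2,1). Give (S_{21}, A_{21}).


T_{21} = 0
T_{12} = 0
S_{21} = (0 + 0)/2 = 0/2 = 0
A_{21} = (0 - 0)/2 = 0/2 = 0
Check: S + A = 0 + 0 = 0 = T_{21}.

(0, 0)


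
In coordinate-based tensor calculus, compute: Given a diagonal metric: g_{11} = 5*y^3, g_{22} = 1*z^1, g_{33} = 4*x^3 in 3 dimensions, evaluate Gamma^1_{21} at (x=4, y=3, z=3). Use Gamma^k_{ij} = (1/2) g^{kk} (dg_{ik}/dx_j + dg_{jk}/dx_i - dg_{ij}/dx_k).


For a diagonal metric, Gamma^k_{ij} = (1/2) g^{kk} (dg_{ik}/dx_j + dg_{jk}/dx_i - dg_{ij}/dx_k).
The metric is diagonal, so g_{ab} = 0 for a != b.
At the given point: g_{11} = 135, g_{22} = 3, g_{33} = 256
g^{11} = 1/135
dg_{21}/dx_1 = 0 (off-diagonal)
dg_{11}/dx_2 = dg_{11}/dx_2 = 135
dg_{21}/dx_1 = 0 (off-diagonal)
Numerator = 0 + 135 - 0 = 135
Gamma^1_{21} = 135 / (2 * 135) = 1/2

1/2


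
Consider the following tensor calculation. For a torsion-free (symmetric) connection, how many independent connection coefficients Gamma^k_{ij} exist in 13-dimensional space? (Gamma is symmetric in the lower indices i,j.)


Christoffel symbols Gamma^k_{ij} are symmetric in i,j, so there are d * d(d+1)/2 independent symbols.
d = 13
d(d+1)/2 = 13 * 14 / 2 = 91
Total = 13 * 91 = 1183

1183


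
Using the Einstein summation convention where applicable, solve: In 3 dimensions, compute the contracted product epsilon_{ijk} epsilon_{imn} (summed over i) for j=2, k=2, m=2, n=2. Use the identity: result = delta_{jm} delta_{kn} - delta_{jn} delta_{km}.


Using the identity: epsilon_{ijk} epsilon_{imn} = delta_{jm} delta_{kn} - delta_{jn} delta_{km}.
delta_{22} = 1
delta_{22} = 1
delta_{22} = 1
delta_{22} = 1
Result = 1 * 1 - 1 * 1 = 1 - 1 = 0

0


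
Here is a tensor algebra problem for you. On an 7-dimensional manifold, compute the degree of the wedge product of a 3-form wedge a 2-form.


The degree of a wedge product is the sum of the degrees of the individual forms.
Degrees: 3, 2
Total degree = 3 + 2 = 5

5


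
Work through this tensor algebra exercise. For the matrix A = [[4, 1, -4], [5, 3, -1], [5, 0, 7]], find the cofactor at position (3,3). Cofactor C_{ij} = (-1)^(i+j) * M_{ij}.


To find cofactor C_{33}, delete row 3 and column 3.
The resulting 2x2 submatrix is: [[4, 1], [5, 3]]
Minor M_{33} = 4*3 - 1*5
  = 12 - 5 = 7
Sign = (-1)^(3+3) = (-1)^6 = 1
Cofactor C_{33} = 1 * 7 = 7

7


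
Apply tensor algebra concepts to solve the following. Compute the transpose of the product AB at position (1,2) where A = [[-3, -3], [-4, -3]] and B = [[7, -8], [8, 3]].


(AB)^T_{ij} = (AB)_{ji} = sum_k A_{jk} B_{ki}.
For i=1, j=2 we need (AB)_{21}:
A_{21} * B_{11} = -4 * 7 = -28
A_{22} * B_{21} = -3 * 8 = -24
Sum = -28 + -24 = -52

-52


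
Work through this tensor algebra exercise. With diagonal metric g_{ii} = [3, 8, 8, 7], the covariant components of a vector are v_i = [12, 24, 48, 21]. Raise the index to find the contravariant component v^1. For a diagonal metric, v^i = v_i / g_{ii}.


To raise an index with a diagonal metric: v^i = v_i / g_{ii}.
For index 1: v_1 = 12, g_{11} = 3
v^1 = 12 / 3 = 4

4


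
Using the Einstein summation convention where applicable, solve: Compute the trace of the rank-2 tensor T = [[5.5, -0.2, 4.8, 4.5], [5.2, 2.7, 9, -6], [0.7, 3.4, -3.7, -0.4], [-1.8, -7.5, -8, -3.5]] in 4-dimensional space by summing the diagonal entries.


The contraction (trace) of a rank-2 tensor is the sum of its diagonal elements.
Diagonal entries: A[1,1] = 5.5, A[2,2] = 2.7, A[3,3] = -3.7, A[4,4] = -3.5
Tr(A) = 5.5 + 2.7 + -3.7 + -3.5 = 1

1


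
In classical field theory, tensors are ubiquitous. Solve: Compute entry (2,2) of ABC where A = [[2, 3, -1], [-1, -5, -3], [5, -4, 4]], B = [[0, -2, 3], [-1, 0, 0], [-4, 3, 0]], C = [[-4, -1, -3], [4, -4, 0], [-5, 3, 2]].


(ABC)_{22} = sum_m (AB)_{2m} C_{m2}. First compute row 2 of AB.
(AB)_{21} = -1*0 + -5*-1 + -3*-4 = 17
(AB)_{22} = -1*-2 + -5*0 + -3*3 = -7
(AB)_{23} = -1*3 + -5*0 + -3*0 = -3
Now contract with column 2 of C:
(AB)_{21} * C_{12} = 17 * -1 = -17
(AB)_{22} * C_{22} = -7 * -4 = 28
(AB)_{23} * C_{32} = -3 * 3 = -9
(ABC)_{22} = -17 + 28 + -9 = 2

2


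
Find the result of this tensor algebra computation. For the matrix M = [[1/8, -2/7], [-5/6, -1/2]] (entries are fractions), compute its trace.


The trace is the sum of diagonal entries.
Diagonal: M[1,1] = 1/8, M[2,2] = -1/2
Tr(M) = 1/8 + -1/2
Computing step by step:
After adding M[1,1]: 1/8
After adding M[2,2]: -3/8
Tr(M) = -3/8

-3/8


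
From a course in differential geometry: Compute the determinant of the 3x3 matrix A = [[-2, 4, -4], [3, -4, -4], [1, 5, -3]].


Expanding along the first row, det(A) = a11*M_11 - a12*M_12 + a13*M_13, where M_1j is the (1,j) minor.
Minor M_11 = -4*-3 - -4*5 = 32
Minor M_12 = 3*-3 - -4*1 = -5
Minor M_13 = 3*5 - -4*1 = 19
det = -2*(32) - 4*(-5) + -4*(19)
    = -64 - -20 + -76
    = -120

-120


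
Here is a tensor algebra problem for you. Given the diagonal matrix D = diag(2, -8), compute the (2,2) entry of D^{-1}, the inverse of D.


For a diagonal matrix, the inverse has entries (D^{-1})_{ii} = 1/d_{ii}.
The diagonal entries are: d_{11} = 2, d_{22} = -8
We need (D^{-1})_{22} = 1/d_{22} = 1/-8 = -1/8

-1/8


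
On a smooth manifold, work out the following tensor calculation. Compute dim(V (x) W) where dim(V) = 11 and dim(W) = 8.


The dimension of a tensor product is the product of dimensions.
dim(V) = 11, dim(W) = 8
dim(V (x) W) = 11 * 8 = 88

88


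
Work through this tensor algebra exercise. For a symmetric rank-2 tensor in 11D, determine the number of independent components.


A symmetric rank-2 tensor in d dimensions has d(d+1)/2 independent components.
d = 11
d(d+1)/2 = 11 * 12 / 2 = 132 / 2 = 66

66


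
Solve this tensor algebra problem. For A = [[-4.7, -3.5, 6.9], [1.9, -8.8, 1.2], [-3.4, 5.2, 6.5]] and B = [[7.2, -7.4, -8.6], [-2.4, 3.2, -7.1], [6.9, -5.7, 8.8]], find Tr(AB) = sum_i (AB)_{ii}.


Tr(AB) = sum_i (AB)_{ii} where (AB)_{ii} = sum_k A_{ik} B_{ki}.
(AB)_{11} = -4.7*7.2 + -3.5*-2.4 + 6.9*6.9 = 22.17
(AB)_{22} = 1.9*-7.4 + -8.8*3.2 + 1.2*-5.7 = -49.06
(AB)_{33} = -3.4*-8.6 + 5.2*-7.1 + 6.5*8.8 = 49.52
Tr(AB) = 22.17 + -49.06 + 49.52 = 22.63

22.63


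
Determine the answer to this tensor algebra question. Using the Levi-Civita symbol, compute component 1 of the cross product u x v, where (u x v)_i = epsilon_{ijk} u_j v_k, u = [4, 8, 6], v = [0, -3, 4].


(u x v)_1 = sum_{j,k} epsilon_{1jk} u_j v_k. Only permutations of (1,2,3) contribute; the two non-zero terms are:
eps_{123} u_2 v_3 = 1 * 8 * 4 = 32
eps_{132} u_3 v_2 = -1 * 6 * -3 = 18
(u x v)_1 = 50

50


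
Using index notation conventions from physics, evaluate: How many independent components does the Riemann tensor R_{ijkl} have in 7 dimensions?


The Riemann tensor in d dimensions has d^2(d^2 - 1)/12 independent components.
d = 7, so d^2 = 49
d^2 - 1 = 48
d^2(d^2 - 1) = 49 * 48 = 2352
Divide by 12: 2352 / 12 = 196

196


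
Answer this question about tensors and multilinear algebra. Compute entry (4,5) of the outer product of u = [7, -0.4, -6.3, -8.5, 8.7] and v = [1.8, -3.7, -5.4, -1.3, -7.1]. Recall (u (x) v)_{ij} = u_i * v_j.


The outer product entry T_{ij} = u_i * v_j.
We need i=4, j=5.
u_4 = -8.5, v_5 = -7.1
T_{4,5} = -8.5 * -7.1 = 60.35

60.35


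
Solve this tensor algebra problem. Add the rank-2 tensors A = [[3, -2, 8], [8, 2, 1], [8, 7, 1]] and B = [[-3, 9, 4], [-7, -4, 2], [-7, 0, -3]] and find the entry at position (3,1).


Tensor addition is component-wise: (A + B)_{ij} = A_{ij} + B_{ij}.
A_{31} = 8
B_{31} = -7
(A + B)_{31} = 8 + -7 = 1

1


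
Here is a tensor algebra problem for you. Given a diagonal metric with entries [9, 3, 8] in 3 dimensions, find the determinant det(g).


For a diagonal metric, the determinant is the product of diagonal entries.
Diagonal entries: 9, 3, 8
det(g) = 9 * 3 * 8 = 216

216


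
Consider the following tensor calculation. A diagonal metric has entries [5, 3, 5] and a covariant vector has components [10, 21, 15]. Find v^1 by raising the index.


To raise an index with a diagonal metric: v^i = v_i / g_{ii}.
For index 1: v_1 = 10, g_{11} = 5
v^1 = 10 / 5 = 2

2


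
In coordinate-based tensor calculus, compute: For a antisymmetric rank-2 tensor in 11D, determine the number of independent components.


A antisymmetric rank-2 tensor in d dimensions has d(d-1)/2 independent components.
d = 11
d(d-1)/2 = 11 * 10 / 2 = 110 / 2 = 55

55


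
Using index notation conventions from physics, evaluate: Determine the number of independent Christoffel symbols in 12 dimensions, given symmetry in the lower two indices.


Christoffel symbols Gamma^k_{ij} are symmetric in i,j, so there are d * d(d+1)/2 independent symbols.
d = 12
d(d+1)/2 = 12 * 13 / 2 = 78
Total = 12 * 78 = 936

936


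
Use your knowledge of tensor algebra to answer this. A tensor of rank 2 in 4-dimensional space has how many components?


The number of components of a rank-r tensor in d dimensions is d^r.
Here d = 4 and r = 2.
4^2 = 16

16


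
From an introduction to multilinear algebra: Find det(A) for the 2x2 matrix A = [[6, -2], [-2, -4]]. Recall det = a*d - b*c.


For a 2x2 matrix [[a, b], [c, d]], det = a*d - b*c.
a = 6, b = -2, c = -2, d = -4
a*d = 6 * -4 = -24
b*c = -2 * -2 = 4
det = -24 - 4 = -28

-28


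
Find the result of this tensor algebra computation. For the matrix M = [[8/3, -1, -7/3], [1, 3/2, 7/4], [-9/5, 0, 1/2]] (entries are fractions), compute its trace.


The trace is the sum of diagonal entries.
Diagonal: M[1,1] = 8/3, M[2,2] = 3/2, M[3,3] = 1/2
Tr(M) = 8/3 + 3/2 + 1/2
Computing step by step:
After adding M[1,1]: 8/3
After adding M[2,2]: 25/6
After adding M[3,3]: 14/3
Tr(M) = 14/3

14/3


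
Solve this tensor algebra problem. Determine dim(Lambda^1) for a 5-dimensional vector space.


The dimension of the space of p-forms on an n-dimensional space is C(n, p).
n = 5, p = 1
C(5, 1) = 5! / (1! * 4!) = 5

5


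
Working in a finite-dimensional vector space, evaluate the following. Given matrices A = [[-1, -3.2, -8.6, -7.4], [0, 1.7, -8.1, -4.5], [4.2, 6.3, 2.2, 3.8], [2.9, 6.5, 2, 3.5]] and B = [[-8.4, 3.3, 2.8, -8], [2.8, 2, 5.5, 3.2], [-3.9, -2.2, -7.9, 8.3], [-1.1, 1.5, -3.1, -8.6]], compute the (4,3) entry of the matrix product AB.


(AB)_{ij} = sum_k A_{ik} B_{kj}.
For i=4, j=3:
A_{41} * B_{13} = 2.9 * 2.8 = 8.12
A_{42} * B_{23} = 6.5 * 5.5 = 35.75
A_{43} * B_{33} = 2 * -7.9 = -15.8
A_{44} * B_{43} = 3.5 * -3.1 = -10.85
Sum = 8.12 + 35.75 + -15.8 + -10.85 = 17.22

17.22


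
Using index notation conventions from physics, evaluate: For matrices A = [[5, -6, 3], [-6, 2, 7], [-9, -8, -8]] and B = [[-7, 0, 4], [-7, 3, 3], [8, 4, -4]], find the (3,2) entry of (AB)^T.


(AB)^T_{ij} = (AB)_{ji} = sum_k A_{jk} B_{ki}.
For i=3, j=2 we need (AB)_{23}:
A_{21} * B_{13} = -6 * 4 = -24
A_{22} * B_{23} = 2 * 3 = 6
A_{23} * B_{33} = 7 * -4 = -28
Sum = -24 + 6 + -28 = -46

-46


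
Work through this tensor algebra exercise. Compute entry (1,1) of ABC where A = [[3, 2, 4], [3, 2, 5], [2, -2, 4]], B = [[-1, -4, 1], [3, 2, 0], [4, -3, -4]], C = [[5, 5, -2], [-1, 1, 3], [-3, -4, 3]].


(ABC)_{11} = sum_m (AB)_{1m} C_{m1}. First compute row 1 of AB.
(AB)_{11} = 3*-1 + 2*3 + 4*4 = 19
(AB)_{12} = 3*-4 + 2*2 + 4*-3 = -20
(AB)_{13} = 3*1 + 2*0 + 4*-4 = -13
Now contract with column 1 of C:
(AB)_{11} * C_{11} = 19 * 5 = 95
(AB)_{12} * C_{21} = -20 * -1 = 20
(AB)_{13} * C_{31} = -13 * -3 = 39
(ABC)_{11} = 95 + 20 + 39 = 154

154


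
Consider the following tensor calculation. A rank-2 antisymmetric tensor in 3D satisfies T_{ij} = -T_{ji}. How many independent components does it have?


An antisymmetric rank-2 tensor satisfies A_{ij} = -A_{ji}, so diagonal entries are zero.
The independent components are the upper-triangular entries: C(n, 2) = n(n-1)/2.
n = 3
C(3, 2) = 3 * 2 / 2 = 6 / 2 = 3

3


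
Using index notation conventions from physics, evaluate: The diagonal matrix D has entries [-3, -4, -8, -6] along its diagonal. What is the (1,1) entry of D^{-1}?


For a diagonal matrix, the inverse has entries (D^{-1})_{ii} = 1/d_{ii}.
The diagonal entries are: d_{11} = -3, d_{22} = -4, d_{33} = -8, d_{44} = -6
We need (D^{-1})_{11} = 1/d_{11} = 1/-3 = -1/3

-1/3


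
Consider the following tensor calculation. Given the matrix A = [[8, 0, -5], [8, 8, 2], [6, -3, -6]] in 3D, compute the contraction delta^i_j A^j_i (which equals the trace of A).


The contraction (trace) of a rank-2 tensor is the sum of its diagonal elements.
Diagonal entries: A[1,1] = 8, A[2,2] = 8, A[3,3] = -6
Tr(A) = 8 + 8 + -6 = 10

10


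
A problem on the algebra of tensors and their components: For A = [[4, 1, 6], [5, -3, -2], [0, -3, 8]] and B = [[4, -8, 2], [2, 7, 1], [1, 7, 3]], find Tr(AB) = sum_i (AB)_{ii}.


Tr(AB) = sum_i (AB)_{ii} where (AB)_{ii} = sum_k A_{ik} B_{ki}.
(AB)_{11} = 4*4 + 1*2 + 6*1 = 24
(AB)_{22} = 5*-8 + -3*7 + -2*7 = -75
(AB)_{33} = 0*2 + -3*1 + 8*3 = 21
Tr(AB) = 24 + -75 + 21 = -30

-30


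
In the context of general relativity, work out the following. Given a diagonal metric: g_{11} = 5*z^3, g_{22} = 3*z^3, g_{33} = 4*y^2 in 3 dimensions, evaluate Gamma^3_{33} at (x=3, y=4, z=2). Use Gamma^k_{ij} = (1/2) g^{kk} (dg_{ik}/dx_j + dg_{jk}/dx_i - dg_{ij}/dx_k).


For a diagonal metric, Gamma^k_{ij} = (1/2) g^{kk} (dg_{ik}/dx_j + dg_{jk}/dx_i - dg_{ij}/dx_k).
The metric is diagonal, so g_{ab} = 0 for a != b.
At the given point: g_{11} = 40, g_{22} = 24, g_{33} = 64
g^{33} = 1/64
dg_{33}/dx_3 = dg_{33}/dx_3 = 0
dg_{33}/dx_3 = dg_{33}/dx_3 = 0
dg_{33}/dx_3 = dg_{33}/dx_3 = 0
Numerator = 0 + 0 - 0 = 0
Gamma^3_{33} = 0 / (2 * 64) = 0

0


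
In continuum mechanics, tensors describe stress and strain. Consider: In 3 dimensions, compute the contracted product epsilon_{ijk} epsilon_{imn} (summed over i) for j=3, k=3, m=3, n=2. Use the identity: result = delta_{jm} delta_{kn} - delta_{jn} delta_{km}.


Using the identity: epsilon_{ijk} epsilon_{imn} = delta_{jm} delta_{kn} - delta_{jn} delta_{km}.
delta_{33} = 1
delta_{32} = 0
delta_{32} = 0
delta_{33} = 1
Result = 1 * 0 - 0 * 1 = 0 - 0 = 0

0


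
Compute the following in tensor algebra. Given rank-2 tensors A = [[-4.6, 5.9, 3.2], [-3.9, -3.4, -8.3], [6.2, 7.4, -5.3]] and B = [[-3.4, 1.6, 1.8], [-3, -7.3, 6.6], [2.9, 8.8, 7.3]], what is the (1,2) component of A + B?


Tensor addition is component-wise: (A + B)_{ij} = A_{ij} + B_{ij}.
A_{12} = 5.9
B_{12} = 1.6
(A + B)_{12} = 5.9 + 1.6 = 7.5

7.5


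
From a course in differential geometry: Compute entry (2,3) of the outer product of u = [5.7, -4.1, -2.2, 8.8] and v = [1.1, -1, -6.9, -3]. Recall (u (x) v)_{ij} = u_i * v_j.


The outer product entry T_{ij} = u_i * v_j.
We need i=2, j=3.
u_2 = -4.1, v_3 = -6.9
T_{2,3} = -4.1 * -6.9 = 28.29

28.29


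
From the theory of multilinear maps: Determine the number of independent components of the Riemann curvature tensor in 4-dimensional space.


The Riemann tensor in d dimensions has d^2(d^2 - 1)/12 independent components.
d = 4, so d^2 = 16
d^2 - 1 = 15
d^2(d^2 - 1) = 16 * 15 = 240
Divide by 12: 240 / 12 = 20

20


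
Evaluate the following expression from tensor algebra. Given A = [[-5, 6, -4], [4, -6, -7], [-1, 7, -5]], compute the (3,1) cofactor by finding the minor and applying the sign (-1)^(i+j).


To find cofactor C_{31}, delete row 3 and column 1.
The resulting 2x2 submatrix is: [[6, -4], [-6, -7]]
Minor M_{31} = 6*-7 - -4*-6
  = -42 - 24 = -66
Sign = (-1)^(3+1) = (-1)^4 = 1
Cofactor C_{31} = 1 * -66 = -66

-66


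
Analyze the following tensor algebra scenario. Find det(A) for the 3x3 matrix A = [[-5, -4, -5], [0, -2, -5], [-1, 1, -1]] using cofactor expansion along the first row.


Expanding along the first row, det(A) = a11*M_11 - a12*M_12 + a13*M_13, where M_1j is the (1,j) minor.
Minor M_11 = -2*-1 - -5*1 = 7
Minor M_12 = 0*-1 - -5*-1 = -5
Minor M_13 = 0*1 - -2*-1 = -2
det = -5*(7) - -4*(-5) + -5*(-2)
    = -35 - 20 + 10
    = -45

-45


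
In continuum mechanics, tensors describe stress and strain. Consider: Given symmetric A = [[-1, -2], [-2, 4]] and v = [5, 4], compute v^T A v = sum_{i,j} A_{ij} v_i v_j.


First compute Av:
(Av)_1 = -1*5 + -2*4 = -13
(Av)_2 = -2*5 + 4*4 = 6
Av = [-13, 6]
Then v^T (Av) = 5*-13 + 4*6
= -65 + 24 = -41

-41


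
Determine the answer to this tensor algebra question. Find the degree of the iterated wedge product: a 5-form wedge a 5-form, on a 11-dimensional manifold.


The degree of a wedge product is the sum of the degrees of the individual forms.
Degrees: 5, 5
Total degree = 5 + 5 = 10

10


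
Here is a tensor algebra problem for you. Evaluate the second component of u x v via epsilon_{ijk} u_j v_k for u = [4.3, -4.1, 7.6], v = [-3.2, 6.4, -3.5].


(u x v)_2 = sum_{j,k} epsilon_{2jk} u_j v_k. Only permutations of (1,2,3) contribute; the two non-zero terms are:
eps_{213} u_1 v_3 = -1 * 4.3 * -3.5 = 15.05
eps_{231} u_3 v_1 = 1 * 7.6 * -3.2 = -24.32
(u x v)_2 = -9.27

-9.27


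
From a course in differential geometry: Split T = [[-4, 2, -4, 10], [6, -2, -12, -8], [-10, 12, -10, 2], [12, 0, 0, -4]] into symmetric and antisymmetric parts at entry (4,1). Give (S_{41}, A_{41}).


T_{41} = 12
T_{14} = 10
S_{41} = (12 + 10)/2 = 22/2 = 11
A_{41} = (12 - 10)/2 = 2/2 = 1
Check: S + A = 11 + 1 = 12 = T_{41}.

(11, 1)


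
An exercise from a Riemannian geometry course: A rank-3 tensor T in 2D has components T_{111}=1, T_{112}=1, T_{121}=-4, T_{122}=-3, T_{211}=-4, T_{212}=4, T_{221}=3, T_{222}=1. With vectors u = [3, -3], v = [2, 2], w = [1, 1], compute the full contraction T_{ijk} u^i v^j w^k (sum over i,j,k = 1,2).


S = sum over i,j,k of T_{ijk} u_i v_j w_k. Expanding all 8 terms:
T_{111}*u_1*v_1*w_1 = 1*3*2*1 = 6  (running total: 6)
T_{112}*u_1*v_1*w_2 = 1*3*2*1 = 6  (running total: 12)
T_{121}*u_1*v_2*w_1 = -4*3*2*1 = -24  (running total: -12)
T_{122}*u_1*v_2*w_2 = -3*3*2*1 = -18  (running total: -30)
T_{211}*u_2*v_1*w_1 = -4*-3*2*1 = 24  (running total: -6)
T_{212}*u_2*v_1*w_2 = 4*-3*2*1 = -24  (running total: -30)
T_{221}*u_2*v_2*w_1 = 3*-3*2*1 = -18  (running total: -48)
T_{222}*u_2*v_2*w_2 = 1*-3*2*1 = -6  (running total: -54)
S = -54

-54


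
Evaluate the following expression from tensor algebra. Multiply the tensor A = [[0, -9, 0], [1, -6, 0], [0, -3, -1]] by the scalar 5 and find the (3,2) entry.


Scalar multiplication: (cA)_{ij} = c * A_{ij}.
c = 5
A_{32} = -3
(cA)_{32} = 5 * -3 = -15

-15


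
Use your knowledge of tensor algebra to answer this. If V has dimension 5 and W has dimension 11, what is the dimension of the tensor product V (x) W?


The dimension of a tensor product is the product of dimensions.
dim(V) = 5, dim(W) = 11
dim(V (x) W) = 5 * 11 = 55

55


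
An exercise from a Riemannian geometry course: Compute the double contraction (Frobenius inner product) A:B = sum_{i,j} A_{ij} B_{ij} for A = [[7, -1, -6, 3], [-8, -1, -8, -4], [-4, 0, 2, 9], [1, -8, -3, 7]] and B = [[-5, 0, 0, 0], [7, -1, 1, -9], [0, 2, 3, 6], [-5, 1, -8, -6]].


A:B = sum over all i,j of A_{ij} * B_{ij}.
Row 1: 7*-5=-35, -1*0=0, -6*0=0, 3*0=0 => row sum = -35
Row 2: -8*7=-56, -1*-1=1, -8*1=-8, -4*-9=36 => row sum = -27
Row 3: -4*0=0, 0*2=0, 2*3=6, 9*6=54 => row sum = 60
Row 4: 1*-5=-5, -8*1=-8, -3*-8=24, 7*-6=-42 => row sum = -31
Total = -35 + -27 + 60 + -31 = -33

-33


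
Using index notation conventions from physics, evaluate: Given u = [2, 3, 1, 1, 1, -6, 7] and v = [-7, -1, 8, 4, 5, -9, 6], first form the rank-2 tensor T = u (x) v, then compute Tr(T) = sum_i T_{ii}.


The outer product gives T_{ij} = u_i v_j.
The trace (contraction) is Tr(T) = sum_i T_{ii} = sum_i u_i v_i.
Diagonal entries:
T_{11} = u_1 * v_1 = 2 * -7 = -14
T_{22} = u_2 * v_2 = 3 * -1 = -3
T_{33} = u_3 * v_3 = 1 * 8 = 8
T_{44} = u_4 * v_4 = 1 * 4 = 4
T_{55} = u_5 * v_5 = 1 * 5 = 5
T_{66} = u_6 * v_6 = -6 * -9 = 54
T_{77} = u_7 * v_7 = 7 * 6 = 42
Tr(T) = -14 + -3 + 8 + 4 + 5 + 54 + 42 = 96

96


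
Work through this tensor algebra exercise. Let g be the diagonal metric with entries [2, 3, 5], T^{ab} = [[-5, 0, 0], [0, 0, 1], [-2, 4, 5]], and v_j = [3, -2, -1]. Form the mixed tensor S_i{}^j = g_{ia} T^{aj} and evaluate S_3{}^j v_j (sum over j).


Step 1: lower the first index. For a diagonal metric, g_{ia} T^{aj} = g_{ii} T^{ij} (no sum on i).
g_{33} = 5
S_3{}^1 = 5 * T^{31} = 5 * -2 = -10
S_3{}^2 = 5 * T^{32} = 5 * 4 = 20
S_3{}^3 = 5 * T^{33} = 5 * 5 = 25
Step 2: contract S_3{}^j with v_j.
S_3{}^1 * v_1 = -10 * 3 = -30
S_3{}^2 * v_2 = 20 * -2 = -40
S_3{}^3 * v_3 = 25 * -1 = -25
Result = -30 + -40 + -25 = -95

-95


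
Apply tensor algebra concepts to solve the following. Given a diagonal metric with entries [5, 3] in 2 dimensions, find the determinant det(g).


For a diagonal metric, the determinant is the product of diagonal entries.
Diagonal entries: 5, 3
det(g) = 5 * 3 = 15

15


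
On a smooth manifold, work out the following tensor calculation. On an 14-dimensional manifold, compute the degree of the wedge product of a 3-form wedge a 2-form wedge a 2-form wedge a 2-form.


The degree of a wedge product is the sum of the degrees of the individual forms.
Degrees: 3, 2, 2, 2
Total degree = 3 + 2 + 2 + 2 = 9

9


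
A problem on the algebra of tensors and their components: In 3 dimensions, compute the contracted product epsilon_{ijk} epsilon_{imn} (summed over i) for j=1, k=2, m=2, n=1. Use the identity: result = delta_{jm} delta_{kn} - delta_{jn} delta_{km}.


Using the identity: epsilon_{ijk} epsilon_{imn} = delta_{jm} delta_{kn} - delta_{jn} delta_{km}.
delta_{12} = 0
delta_{21} = 0
delta_{11} = 1
delta_{22} = 1
Result = 0 * 0 - 1 * 1 = 0 - 1 = -1

-1


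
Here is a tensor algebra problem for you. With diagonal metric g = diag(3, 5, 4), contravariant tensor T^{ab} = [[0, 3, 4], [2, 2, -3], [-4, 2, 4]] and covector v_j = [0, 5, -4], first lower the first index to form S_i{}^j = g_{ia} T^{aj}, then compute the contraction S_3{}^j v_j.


Step 1: lower the first index. For a diagonal metric, g_{ia} T^{aj} = g_{ii} T^{ij} (no sum on i).
g_{33} = 4
S_3{}^1 = 4 * T^{31} = 4 * -4 = -16
S_3{}^2 = 4 * T^{32} = 4 * 2 = 8
S_3{}^3 = 4 * T^{33} = 4 * 4 = 16
Step 2: contract S_3{}^j with v_j.
S_3{}^1 * v_1 = -16 * 0 = 0
S_3{}^2 * v_2 = 8 * 5 = 40
S_3{}^3 * v_3 = 16 * -4 = -64
Result = 0 + 40 + -64 = -24

-24


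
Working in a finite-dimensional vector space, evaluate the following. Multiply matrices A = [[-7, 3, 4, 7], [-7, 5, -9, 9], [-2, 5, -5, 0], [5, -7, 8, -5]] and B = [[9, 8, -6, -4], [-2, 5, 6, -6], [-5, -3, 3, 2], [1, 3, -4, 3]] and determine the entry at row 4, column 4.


(AB)_{ij} = sum_k A_{ik} B_{kj}.
For i=4, j=4:
A_{41} * B_{14} = 5 * -4 = -20
A_{42} * B_{24} = -7 * -6 = 42
A_{43} * B_{34} = 8 * 2 = 16
A_{44} * B_{44} = -5 * 3 = -15
Sum = -20 + 42 + 16 + -15 = 23

23


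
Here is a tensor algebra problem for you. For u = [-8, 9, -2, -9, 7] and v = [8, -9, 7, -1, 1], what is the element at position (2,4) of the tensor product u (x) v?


The outer product entry T_{ij} = u_i * v_j.
We need i=2, j=4.
u_2 = 9, v_4 = -1
T_{2,4} = 9 * -1 = -9

-9


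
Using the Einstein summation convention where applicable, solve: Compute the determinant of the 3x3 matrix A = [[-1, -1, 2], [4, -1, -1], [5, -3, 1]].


Expanding along the first row, det(A) = a11*M_11 - a12*M_12 + a13*M_13, where M_1j is the (1,j) minor.
Minor M_11 = -1*1 - -1*-3 = -4
Minor M_12 = 4*1 - -1*5 = 9
Minor M_13 = 4*-3 - -1*5 = -7
det = -1*(-4) - -1*(9) + 2*(-7)
    = 4 - -9 + -14
    = -1

-1


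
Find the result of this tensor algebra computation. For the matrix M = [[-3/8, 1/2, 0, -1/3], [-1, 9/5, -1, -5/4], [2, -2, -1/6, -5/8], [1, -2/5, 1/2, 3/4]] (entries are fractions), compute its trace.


The trace is the sum of diagonal entries.
Diagonal: M[1,1] = -3/8, M[2,2] = 9/5, M[3,3] = -1/6, M[4,4] = 3/4
Tr(M) = -3/8 + 9/5 + -1/6 + 3/4
Computing step by step:
After adding M[1,1]: -3/8
After adding M[2,2]: 57/40
After adding M[3,3]: 151/120
After adding M[4,4]: 241/120
Tr(M) = 241/120

241/120


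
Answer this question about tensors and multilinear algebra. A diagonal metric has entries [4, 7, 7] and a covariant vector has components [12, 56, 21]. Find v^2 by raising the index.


To raise an index with a diagonal metric: v^i = v_i / g_{ii}.
For index 2: v_2 = 56, g_{22} = 7
v^2 = 56 / 7 = 8

8


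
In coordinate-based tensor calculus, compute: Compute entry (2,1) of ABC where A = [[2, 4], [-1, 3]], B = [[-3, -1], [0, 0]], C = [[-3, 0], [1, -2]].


(ABC)_{21} = sum_m (AB)_{2m} C_{m1}. First compute row 2 of AB.
(AB)_{21} = -1*-3 + 3*0 = 3
(AB)_{22} = -1*-1 + 3*0 = 1
Now contract with column 1 of C:
(AB)_{21} * C_{11} = 3 * -3 = -9
(AB)_{22} * C_{21} = 1 * 1 = 1
(ABC)_{21} = -9 + 1 = -8

-8


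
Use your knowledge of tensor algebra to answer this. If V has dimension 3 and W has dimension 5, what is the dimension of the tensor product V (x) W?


The dimension of a tensor product is the product of dimensions.
dim(V) = 3, dim(W) = 5
dim(V (x) W) = 3 * 5 = 15

15


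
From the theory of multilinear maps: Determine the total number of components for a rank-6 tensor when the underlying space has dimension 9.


The number of components of a rank-r tensor in d dimensions is d^r.
Here d = 9 and r = 6.
9^6 = 531441

531441


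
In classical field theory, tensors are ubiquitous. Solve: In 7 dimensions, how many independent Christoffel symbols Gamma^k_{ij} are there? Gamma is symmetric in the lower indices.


Christoffel symbols Gamma^k_{ij} are symmetric in i,j, so there are d * d(d+1)/2 independent symbols.
d = 7
d(d+1)/2 = 7 * 8 / 2 = 28
Total = 7 * 28 = 196

196


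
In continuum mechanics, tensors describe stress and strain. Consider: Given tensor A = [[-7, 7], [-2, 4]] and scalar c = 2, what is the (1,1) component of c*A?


Scalar multiplication: (cA)_{ij} = c * A_{ij}.
c = 2
A_{11} = -7
(cA)_{11} = 2 * -7 = -14

-14


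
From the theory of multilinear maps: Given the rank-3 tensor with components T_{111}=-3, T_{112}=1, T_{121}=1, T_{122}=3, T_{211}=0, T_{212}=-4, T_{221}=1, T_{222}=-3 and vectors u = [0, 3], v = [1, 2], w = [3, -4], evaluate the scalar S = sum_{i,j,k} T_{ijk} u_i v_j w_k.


S = sum over i,j,k of T_{ijk} u_i v_j w_k. Expanding all 8 terms:
T_{111}*u_1*v_1*w_1 = -3*0*1*3 = 0  (running total: 0)
T_{112}*u_1*v_1*w_2 = 1*0*1*-4 = 0  (running total: 0)
T_{121}*u_1*v_2*w_1 = 1*0*2*3 = 0  (running total: 0)
T_{122}*u_1*v_2*w_2 = 3*0*2*-4 = 0  (running total: 0)
T_{211}*u_2*v_1*w_1 = 0*3*1*3 = 0  (running total: 0)
T_{212}*u_2*v_1*w_2 = -4*3*1*-4 = 48  (running total: 48)
T_{221}*u_2*v_2*w_1 = 1*3*2*3 = 18  (running total: 66)
T_{222}*u_2*v_2*w_2 = -3*3*2*-4 = 72  (running total: 138)
S = 138

138


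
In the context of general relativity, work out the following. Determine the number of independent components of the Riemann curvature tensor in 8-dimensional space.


The Riemann tensor in d dimensions has d^2(d^2 - 1)/12 independent components.
d = 8, so d^2 = 64
d^2 - 1 = 63
d^2(d^2 - 1) = 64 * 63 = 4032
Divide by 12: 4032 / 12 = 336

336


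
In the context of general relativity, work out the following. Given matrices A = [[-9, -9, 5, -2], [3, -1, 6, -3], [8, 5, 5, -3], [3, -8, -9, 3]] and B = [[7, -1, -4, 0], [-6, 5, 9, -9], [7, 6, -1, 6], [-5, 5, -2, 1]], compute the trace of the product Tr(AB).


Tr(AB) = sum_i (AB)_{ii} where (AB)_{ii} = sum_k A_{ik} B_{ki}.
(AB)_{11} = -9*7 + -9*-6 + 5*7 + -2*-5 = 36
(AB)_{22} = 3*-1 + -1*5 + 6*6 + -3*5 = 13
(AB)_{33} = 8*-4 + 5*9 + 5*-1 + -3*-2 = 14
(AB)_{44} = 3*0 + -8*-9 + -9*6 + 3*1 = 21
Tr(AB) = 36 + 13 + 14 + 21 = 84

84


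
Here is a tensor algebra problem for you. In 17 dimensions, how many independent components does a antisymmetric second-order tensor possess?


A antisymmetric rank-2 tensor in d dimensions has d(d-1)/2 independent components.
d = 17
d(d-1)/2 = 17 * 16 / 2 = 272 / 2 = 136

136


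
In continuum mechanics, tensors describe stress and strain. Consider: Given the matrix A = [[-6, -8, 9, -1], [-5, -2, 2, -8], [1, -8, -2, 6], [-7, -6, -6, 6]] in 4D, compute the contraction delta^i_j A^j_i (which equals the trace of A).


The contraction (trace) of a rank-2 tensor is the sum of its diagonal elements.
Diagonal entries: A[1,1] = -6, A[2,2] = -2, A[3,3] = -2, A[4,4] = 6
Tr(A) = -6 + -2 + -2 + 6 = -4

-4


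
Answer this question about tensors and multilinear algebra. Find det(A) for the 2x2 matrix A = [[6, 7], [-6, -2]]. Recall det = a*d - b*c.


For a 2x2 matrix [[a, b], [c, d]], det = a*d - b*c.
a = 6, b = 7, c = -6, d = -2
a*d = 6 * -2 = -12
b*c = 7 * -6 = -42
det = -12 - -42 = 30

30


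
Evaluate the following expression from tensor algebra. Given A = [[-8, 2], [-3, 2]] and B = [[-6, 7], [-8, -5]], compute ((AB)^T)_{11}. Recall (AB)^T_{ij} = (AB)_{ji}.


(AB)^T_{ij} = (AB)_{ji} = sum_k A_{jk} B_{ki}.
For i=1, j=1 we need (AB)_{11}:
A_{11} * B_{11} = -8 * -6 = 48
A_{12} * B_{21} = 2 * -8 = -16
Sum = 48 + -16 = 32

32


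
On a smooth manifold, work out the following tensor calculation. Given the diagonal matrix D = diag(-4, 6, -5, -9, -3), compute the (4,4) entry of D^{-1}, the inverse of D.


For a diagonal matrix, the inverse has entries (D^{-1})_{ii} = 1/d_{ii}.
The diagonal entries are: d_{11} = -4, d_{22} = 6, d_{33} = -5, d_{44} = -9, d_{55} = -3
We need (D^{-1})_{44} = 1/d_{44} = 1/-9 = -1/9

-1/9


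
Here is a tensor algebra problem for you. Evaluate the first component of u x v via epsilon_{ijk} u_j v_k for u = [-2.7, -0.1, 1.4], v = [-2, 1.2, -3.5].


(u x v)_1 = sum_{j,k} epsilon_{1jk} u_j v_k. Only permutations of (1,2,3) contribute; the two non-zero terms are:
eps_{123} u_2 v_3 = 1 * -0.1 * -3.5 = 0.35
eps_{132} u_3 v_2 = -1 * 1.4 * 1.2 = -1.68
(u x v)_1 = -1.33

-1.33


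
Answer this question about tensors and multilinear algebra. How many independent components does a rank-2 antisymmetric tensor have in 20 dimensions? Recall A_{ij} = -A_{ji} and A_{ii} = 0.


An antisymmetric rank-2 tensor satisfies A_{ij} = -A_{ji}, so diagonal entries are zero.
The independent components are the upper-triangular entries: C(n, 2) = n(n-1)/2.
n = 20
C(20, 2) = 20 * 19 / 2 = 380 / 2 = 190

190


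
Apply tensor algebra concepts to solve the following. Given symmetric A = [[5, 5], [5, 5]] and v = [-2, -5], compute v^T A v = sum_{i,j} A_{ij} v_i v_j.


First compute Av:
(Av)_1 = 5*-2 + 5*-5 = -35
(Av)_2 = 5*-2 + 5*-5 = -35
Av = [-35, -35]
Then v^T (Av) = -2*-35 + -5*-35
= 70 + 175 = 245

245


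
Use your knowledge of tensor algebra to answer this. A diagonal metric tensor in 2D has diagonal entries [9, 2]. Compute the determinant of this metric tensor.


For a diagonal metric, the determinant is the product of diagonal entries.
Diagonal entries: 9, 2
det(g) = 9 * 2 = 18

18


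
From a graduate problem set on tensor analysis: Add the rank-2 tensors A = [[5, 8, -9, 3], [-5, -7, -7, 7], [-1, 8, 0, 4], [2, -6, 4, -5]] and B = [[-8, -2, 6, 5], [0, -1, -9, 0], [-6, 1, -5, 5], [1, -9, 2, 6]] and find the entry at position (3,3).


Tensor addition is component-wise: (A + B)_{ij} = A_{ij} + B_{ij}.
A_{33} = 0
B_{33} = -5
(A + B)_{33} = 0 + -5 = -5

-5


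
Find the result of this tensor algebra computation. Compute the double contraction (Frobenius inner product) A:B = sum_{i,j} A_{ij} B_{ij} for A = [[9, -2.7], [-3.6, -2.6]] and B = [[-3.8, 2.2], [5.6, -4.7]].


A:B = sum over all i,j of A_{ij} * B_{ij}.
Row 1: 9*-3.8=-34.2, -2.7*2.2=-5.94 => row sum = -40.14
Row 2: -3.6*5.6=-20.16, -2.6*-4.7=12.22 => row sum = -7.94
Total = -40.14 + -7.94 = -48.08

-48.08


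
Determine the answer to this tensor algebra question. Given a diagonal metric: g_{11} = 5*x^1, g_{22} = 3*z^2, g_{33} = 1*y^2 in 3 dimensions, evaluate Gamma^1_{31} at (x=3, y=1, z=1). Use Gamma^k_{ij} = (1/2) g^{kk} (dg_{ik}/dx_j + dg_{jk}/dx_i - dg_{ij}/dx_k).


For a diagonal metric, Gamma^k_{ij} = (1/2) g^{kk} (dg_{ik}/dx_j + dg_{jk}/dx_i - dg_{ij}/dx_k).
The metric is diagonal, so g_{ab} = 0 for a != b.
At the given point: g_{11} = 15, g_{22} = 3, g_{33} = 1
g^{11} = 1/15
dg_{31}/dx_1 = 0 (off-diagonal)
dg_{11}/dx_3 = dg_{11}/dx_3 = 0
dg_{31}/dx_1 = 0 (off-diagonal)
Numerator = 0 + 0 - 0 = 0
Gamma^1_{31} = 0 / (2 * 15) = 0

0


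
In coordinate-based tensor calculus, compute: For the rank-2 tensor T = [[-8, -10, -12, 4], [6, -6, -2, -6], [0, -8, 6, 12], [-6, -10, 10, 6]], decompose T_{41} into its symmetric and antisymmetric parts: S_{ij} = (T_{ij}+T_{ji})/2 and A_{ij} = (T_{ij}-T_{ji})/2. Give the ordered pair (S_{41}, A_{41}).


T_{41} = -6
T_{14} = 4
S_{41} = (-6 + 4)/2 = -2/2 = -1
A_{41} = (-6 - 4)/2 = -10/2 = -5
Check: S + A = -1 + -5 = -6 = T_{41}.

(-1, -5)


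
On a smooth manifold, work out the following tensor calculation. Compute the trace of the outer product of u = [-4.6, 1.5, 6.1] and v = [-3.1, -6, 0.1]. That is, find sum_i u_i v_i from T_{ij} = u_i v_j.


The outer product gives T_{ij} = u_i v_j.
The trace (contraction) is Tr(T) = sum_i T_{ii} = sum_i u_i v_i.
Diagonal entries:
T_{11} = u_1 * v_1 = -4.6 * -3.1 = 14.26
T_{22} = u_2 * v_2 = 1.5 * -6 = -9
T_{33} = u_3 * v_3 = 6.1 * 0.1 = 0.61
Tr(T) = 14.26 + -9 + 0.61 = 5.87

5.87


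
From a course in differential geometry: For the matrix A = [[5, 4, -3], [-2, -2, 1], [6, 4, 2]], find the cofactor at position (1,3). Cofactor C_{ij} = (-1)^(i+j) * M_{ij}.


To find cofactor C_{13}, delete row 1 and column 3.
The resulting 2x2 submatrix is: [[-2, -2], [6, 4]]
Minor M_{13} = -2*4 - -2*6
  = -8 - -12 = 4
Sign = (-1)^(1+3) = (-1)^4 = 1
Cofactor C_{13} = 1 * 4 = 4

4


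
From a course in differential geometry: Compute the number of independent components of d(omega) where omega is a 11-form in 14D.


The exterior derivative of a p-form is a (p+1)-form.
Its number of independent components is C(n, p+1).
n = 14, p+1 = 12
C(14, 12) = 91

91


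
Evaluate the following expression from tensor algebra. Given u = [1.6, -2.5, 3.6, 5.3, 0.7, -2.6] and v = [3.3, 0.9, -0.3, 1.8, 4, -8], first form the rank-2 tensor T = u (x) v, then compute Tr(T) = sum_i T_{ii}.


The outer product gives T_{ij} = u_i v_j.
The trace (contraction) is Tr(T) = sum_i T_{ii} = sum_i u_i v_i.
Diagonal entries:
T_{11} = u_1 * v_1 = 1.6 * 3.3 = 5.28
T_{22} = u_2 * v_2 = -2.5 * 0.9 = -2.25
T_{33} = u_3 * v_3 = 3.6 * -0.3 = -1.08
T_{44} = u_4 * v_4 = 5.3 * 1.8 = 9.54
T_{55} = u_5 * v_5 = 0.7 * 4 = 2.8
T_{66} = u_6 * v_6 = -2.6 * -8 = 20.8
Tr(T) = 5.28 + -2.25 + -1.08 + 9.54 + 2.8 + 20.8 = 35.09

35.09


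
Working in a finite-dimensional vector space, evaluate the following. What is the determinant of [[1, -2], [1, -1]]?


For a 2x2 matrix [[a, b], [c, d]], det = a*d - b*c.
a = 1, b = -2, c = 1, d = -1
a*d = 1 * -1 = -1
b*c = -2 * 1 = -2
det = -1 - -2 = 1

1


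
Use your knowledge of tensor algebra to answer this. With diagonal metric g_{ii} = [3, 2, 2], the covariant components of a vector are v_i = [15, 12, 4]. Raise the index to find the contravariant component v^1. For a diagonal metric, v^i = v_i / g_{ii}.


To raise an index with a diagonal metric: v^i = v_i / g_{ii}.
For index 1: v_1 = 15, g_{11} = 3
v^1 = 15 / 3 = 5

5


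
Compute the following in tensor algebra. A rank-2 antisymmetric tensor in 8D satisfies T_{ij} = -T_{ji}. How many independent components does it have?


An antisymmetric rank-2 tensor satisfies A_{ij} = -A_{ji}, so diagonal entries are zero.
The independent components are the upper-triangular entries: C(n, 2) = n(n-1)/2.
n = 8
C(8, 2) = 8 * 7 / 2 = 56 / 2 = 28

28


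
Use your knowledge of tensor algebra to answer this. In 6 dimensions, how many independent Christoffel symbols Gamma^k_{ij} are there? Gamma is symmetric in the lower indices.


Christoffel symbols Gamma^k_{ij} are symmetric in i,j, so there are d * d(d+1)/2 independent symbols.
d = 6
d(d+1)/2 = 6 * 7 / 2 = 21
Total = 6 * 21 = 126

126


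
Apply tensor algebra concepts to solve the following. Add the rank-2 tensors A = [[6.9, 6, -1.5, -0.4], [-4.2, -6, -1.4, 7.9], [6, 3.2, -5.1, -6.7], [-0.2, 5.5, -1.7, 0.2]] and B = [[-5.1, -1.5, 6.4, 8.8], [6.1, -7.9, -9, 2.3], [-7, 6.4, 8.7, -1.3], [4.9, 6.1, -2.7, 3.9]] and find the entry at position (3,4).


Tensor addition is component-wise: (A + B)_{ij} = A_{ij} + B_{ij}.
A_{34} = -6.7
B_{34} = -1.3
(A + B)_{34} = -6.7 + -1.3 = -8

-8


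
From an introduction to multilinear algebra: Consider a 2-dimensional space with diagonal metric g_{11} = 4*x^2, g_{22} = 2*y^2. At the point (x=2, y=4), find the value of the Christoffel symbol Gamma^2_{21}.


For a diagonal metric, Gamma^k_{ij} = (1/2) g^{kk} (dg_{ik}/dx_j + dg_{jk}/dx_i - dg_{ij}/dx_k).
The metric is diagonal, so g_{ab} = 0 for a != b.
At the given point: g_{11} = 16, g_{22} = 32
g^{22} = 1/32
dg_{22}/dx_1 = dg_{22}/dx_1 = 0
dg_{12}/dx_2 = 0 (off-diagonal)
dg_{21}/dx_2 = 0 (off-diagonal)
Numerator = 0 + 0 - 0 = 0
Gamma^2_{21} = 0 / (2 * 32) = 0

0


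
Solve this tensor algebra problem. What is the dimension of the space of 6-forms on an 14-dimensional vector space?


The dimension of the space of p-forms on an n-dimensional space is C(n, p).
n = 14, p = 6
C(14, 6) = 14! / (6! * 8!) = 3003

3003


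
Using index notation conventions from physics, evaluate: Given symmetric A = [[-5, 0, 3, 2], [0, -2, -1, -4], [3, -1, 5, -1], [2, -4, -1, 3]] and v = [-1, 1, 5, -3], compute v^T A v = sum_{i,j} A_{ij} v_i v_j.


First compute Av:
(Av)_1 = -5*-1 + 0*1 + 3*5 + 2*-3 = 14
(Av)_2 = 0*-1 + -2*1 + -1*5 + -4*-3 = 5
(Av)_3 = 3*-1 + -1*1 + 5*5 + -1*-3 = 24
(Av)_4 = 2*-1 + -4*1 + -1*5 + 3*-3 = -20
Av = [14, 5, 24, -20]
Then v^T (Av) = -1*14 + 1*5 + 5*24 + -3*-20
= -14 + 5 + 120 + 60 = 171

171


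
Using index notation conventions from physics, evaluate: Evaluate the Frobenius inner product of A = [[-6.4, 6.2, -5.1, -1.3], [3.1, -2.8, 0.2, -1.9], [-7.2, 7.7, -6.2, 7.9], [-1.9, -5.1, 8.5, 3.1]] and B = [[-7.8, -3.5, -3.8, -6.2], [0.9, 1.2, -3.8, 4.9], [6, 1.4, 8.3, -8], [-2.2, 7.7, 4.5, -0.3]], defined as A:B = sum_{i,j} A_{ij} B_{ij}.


A:B = sum over all i,j of A_{ij} * B_{ij}.
Row 1: -6.4*-7.8=49.92, 6.2*-3.5=-21.7, -5.1*-3.8=19.38, -1.3*-6.2=8.06 => row sum = 55.66
Row 2: 3.1*0.9=2.79, -2.8*1.2=-3.36, 0.2*-3.8=-0.76, -1.9*4.9=-9.31 => row sum = -10.64
Row 3: -7.2*6=-43.2, 7.7*1.4=10.78, -6.2*8.3=-51.46, 7.9*-8=-63.2 => row sum = -147.08
Row 4: -1.9*-2.2=4.18, -5.1*7.7=-39.27, 8.5*4.5=38.25, 3.1*-0.3=-0.93 => row sum = 2.23
Total = 55.66 + -10.64 + -147.08 + 2.23 = -99.83

-99.83


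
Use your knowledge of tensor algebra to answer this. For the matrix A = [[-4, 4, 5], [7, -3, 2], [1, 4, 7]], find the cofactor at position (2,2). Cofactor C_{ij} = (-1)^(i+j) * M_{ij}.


To find cofactor C_{22}, delete row 2 and column 2.
The resulting 2x2 submatrix is: [[-4, 5], [1, 7]]
Minor M_{22} = -4*7 - 5*1
  = -28 - 5 = -33
Sign = (-1)^(2+2) = (-1)^4 = 1
Cofactor C_{22} = 1 * -33 = -33

-33


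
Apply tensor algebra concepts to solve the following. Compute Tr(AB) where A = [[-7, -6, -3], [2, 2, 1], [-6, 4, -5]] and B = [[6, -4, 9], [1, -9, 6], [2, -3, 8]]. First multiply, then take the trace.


Tr(AB) = sum_i (AB)_{ii} where (AB)_{ii} = sum_k A_{ik} B_{ki}.
(AB)_{11} = -7*6 + -6*1 + -3*2 = -54
(AB)_{22} = 2*-4 + 2*-9 + 1*-3 = -29
(AB)_{33} = -6*9 + 4*6 + -5*8 = -70
Tr(AB) = -54 + -29 + -70 = -153

-153


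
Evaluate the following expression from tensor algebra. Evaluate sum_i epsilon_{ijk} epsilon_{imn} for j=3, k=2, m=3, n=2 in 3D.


Using the identity: epsilon_{ijk} epsilon_{imn} = delta_{jm} delta_{kn} - delta_{jn} delta_{km}.
delta_{33} = 1
delta_{22} = 1
delta_{32} = 0
delta_{23} = 0
Result = 1 * 1 - 0 * 0 = 1 - 0 = 1

1


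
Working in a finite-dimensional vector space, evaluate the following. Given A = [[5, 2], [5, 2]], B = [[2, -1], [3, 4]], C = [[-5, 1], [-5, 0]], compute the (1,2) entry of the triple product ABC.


(ABC)_{12} = sum_m (AB)_{1m} C_{m2}. First compute row 1 of AB.
(AB)_{11} = 5*2 + 2*3 = 16
(AB)_{12} = 5*-1 + 2*4 = 3
Now contract with column 2 of C:
(AB)_{11} * C_{12} = 16 * 1 = 16
(AB)_{12} * C_{22} = 3 * 0 = 0
(ABC)_{12} = 16 + 0 = 16

16
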